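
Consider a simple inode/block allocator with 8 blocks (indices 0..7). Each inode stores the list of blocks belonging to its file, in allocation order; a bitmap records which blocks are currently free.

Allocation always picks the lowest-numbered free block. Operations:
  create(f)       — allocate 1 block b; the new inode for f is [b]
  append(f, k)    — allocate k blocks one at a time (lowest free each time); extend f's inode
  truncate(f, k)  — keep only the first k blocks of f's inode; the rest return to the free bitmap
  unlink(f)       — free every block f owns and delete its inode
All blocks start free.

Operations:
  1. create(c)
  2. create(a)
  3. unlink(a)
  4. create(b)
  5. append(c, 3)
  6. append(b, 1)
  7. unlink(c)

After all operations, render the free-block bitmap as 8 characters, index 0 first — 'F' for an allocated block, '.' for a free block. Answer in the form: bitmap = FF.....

bitmap = .F...F..

[1] create(c) — c=0 (map F.......)
[2] create(a) — a=1 c=0 (map FF......)
[3] unlink(a) — c=0 (map F.......)
[4] create(b) — b=1 c=0 (map FF......)
[5] append(c, 3) — b=1 c=0,2,3,4 (map FFFFF...)
[6] append(b, 1) — b=1,5 c=0,2,3,4 (map FFFFFF..)
[7] unlink(c) — b=1,5 (map .F...F..)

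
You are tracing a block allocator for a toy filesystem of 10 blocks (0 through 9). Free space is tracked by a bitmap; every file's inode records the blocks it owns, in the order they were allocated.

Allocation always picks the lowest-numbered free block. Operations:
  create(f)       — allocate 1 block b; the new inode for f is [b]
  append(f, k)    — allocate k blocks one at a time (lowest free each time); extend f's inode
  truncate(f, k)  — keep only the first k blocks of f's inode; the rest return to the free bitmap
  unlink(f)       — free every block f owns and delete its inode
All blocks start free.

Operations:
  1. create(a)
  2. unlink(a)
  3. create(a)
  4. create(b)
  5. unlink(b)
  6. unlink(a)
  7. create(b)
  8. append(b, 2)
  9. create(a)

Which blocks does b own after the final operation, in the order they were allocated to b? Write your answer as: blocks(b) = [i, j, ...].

create(a): bitmap=F......... | a=[0]
unlink(a): bitmap=.......... | 
create(a): bitmap=F......... | a=[0]
create(b): bitmap=FF........ | a=[0] b=[1]
unlink(b): bitmap=F......... | a=[0]
unlink(a): bitmap=.......... | 
create(b): bitmap=F......... | b=[0]
append(b, 2): bitmap=FFF....... | b=[0, 1, 2]
create(a): bitmap=FFFF...... | a=[3] b=[0, 1, 2]

blocks(b) = [0, 1, 2]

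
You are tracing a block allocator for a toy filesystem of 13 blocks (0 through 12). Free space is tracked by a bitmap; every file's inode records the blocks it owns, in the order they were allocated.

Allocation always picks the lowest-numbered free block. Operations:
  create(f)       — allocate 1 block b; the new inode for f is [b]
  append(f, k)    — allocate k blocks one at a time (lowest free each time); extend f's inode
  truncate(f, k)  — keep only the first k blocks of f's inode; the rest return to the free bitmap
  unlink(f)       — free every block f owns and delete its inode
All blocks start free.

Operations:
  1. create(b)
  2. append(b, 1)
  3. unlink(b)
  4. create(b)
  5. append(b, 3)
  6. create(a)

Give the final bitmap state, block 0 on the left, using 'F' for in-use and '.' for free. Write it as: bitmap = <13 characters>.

after create(b) → b:[0]  free=[F............]
after append(b, 1) → b:[0, 1]  free=[FF...........]
after unlink(b) →   free=[.............]
after create(b) → b:[0]  free=[F............]
after append(b, 3) → b:[0, 1, 2, 3]  free=[FFFF.........]
after create(a) → a:[4], b:[0, 1, 2, 3]  free=[FFFFF........]

bitmap = FFFFF........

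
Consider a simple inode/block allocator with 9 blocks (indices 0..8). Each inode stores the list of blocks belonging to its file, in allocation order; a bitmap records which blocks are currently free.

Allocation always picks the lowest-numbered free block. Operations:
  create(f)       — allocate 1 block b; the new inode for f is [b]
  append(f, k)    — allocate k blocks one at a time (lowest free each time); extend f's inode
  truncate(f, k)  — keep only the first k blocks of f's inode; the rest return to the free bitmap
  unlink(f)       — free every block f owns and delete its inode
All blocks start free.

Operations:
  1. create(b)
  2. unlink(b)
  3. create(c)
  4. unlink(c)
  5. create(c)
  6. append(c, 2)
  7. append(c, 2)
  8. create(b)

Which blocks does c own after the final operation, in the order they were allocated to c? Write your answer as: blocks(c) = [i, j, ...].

blocks(c) = [0, 1, 2, 3, 4]

after create(b) → b:[0]  free=[F........]
after unlink(b) →   free=[.........]
after create(c) → c:[0]  free=[F........]
after unlink(c) →   free=[.........]
after create(c) → c:[0]  free=[F........]
after append(c, 2) → c:[0, 1, 2]  free=[FFF......]
after append(c, 2) → c:[0, 1, 2, 3, 4]  free=[FFFFF....]
after create(b) → b:[5], c:[0, 1, 2, 3, 4]  free=[FFFFFF...]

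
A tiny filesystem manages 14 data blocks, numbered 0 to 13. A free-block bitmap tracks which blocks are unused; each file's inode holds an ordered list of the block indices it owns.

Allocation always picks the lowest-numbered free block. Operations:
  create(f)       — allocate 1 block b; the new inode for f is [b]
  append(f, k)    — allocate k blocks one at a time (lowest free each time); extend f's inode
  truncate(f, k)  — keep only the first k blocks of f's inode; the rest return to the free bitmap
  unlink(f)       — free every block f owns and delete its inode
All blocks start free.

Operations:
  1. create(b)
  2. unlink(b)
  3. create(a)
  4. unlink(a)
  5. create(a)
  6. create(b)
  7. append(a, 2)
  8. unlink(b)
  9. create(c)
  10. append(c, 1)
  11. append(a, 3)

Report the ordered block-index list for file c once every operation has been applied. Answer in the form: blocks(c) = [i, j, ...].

blocks(c) = [1, 4]

[1] create(b) — b=0 (map F.............)
[2] unlink(b) —  (map ..............)
[3] create(a) — a=0 (map F.............)
[4] unlink(a) —  (map ..............)
[5] create(a) — a=0 (map F.............)
[6] create(b) — a=0 b=1 (map FF............)
[7] append(a, 2) — a=0,2,3 b=1 (map FFFF..........)
[8] unlink(b) — a=0,2,3 (map F.FF..........)
[9] create(c) — a=0,2,3 c=1 (map FFFF..........)
[10] append(c, 1) — a=0,2,3 c=1,4 (map FFFFF.........)
[11] append(a, 3) — a=0,2,3,5,6,7 c=1,4 (map FFFFFFFF......)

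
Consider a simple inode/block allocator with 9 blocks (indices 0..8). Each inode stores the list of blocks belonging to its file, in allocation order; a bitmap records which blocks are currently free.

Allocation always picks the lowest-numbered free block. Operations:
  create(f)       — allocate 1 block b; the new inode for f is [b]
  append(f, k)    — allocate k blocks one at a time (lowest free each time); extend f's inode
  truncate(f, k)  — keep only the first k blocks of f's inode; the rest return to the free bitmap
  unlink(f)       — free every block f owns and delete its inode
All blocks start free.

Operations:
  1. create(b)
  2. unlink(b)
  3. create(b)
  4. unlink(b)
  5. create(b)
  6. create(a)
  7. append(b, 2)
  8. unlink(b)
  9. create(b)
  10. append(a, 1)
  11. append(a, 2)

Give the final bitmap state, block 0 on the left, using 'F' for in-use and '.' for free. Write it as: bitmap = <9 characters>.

[1] create(b) — b=0 (map F........)
[2] unlink(b) —  (map .........)
[3] create(b) — b=0 (map F........)
[4] unlink(b) —  (map .........)
[5] create(b) — b=0 (map F........)
[6] create(a) — a=1 b=0 (map FF.......)
[7] append(b, 2) — a=1 b=0,2,3 (map FFFF.....)
[8] unlink(b) — a=1 (map .F.......)
[9] create(b) — a=1 b=0 (map FF.......)
[10] append(a, 1) — a=1,2 b=0 (map FFF......)
[11] append(a, 2) — a=1,2,3,4 b=0 (map FFFFF....)

bitmap = FFFFF....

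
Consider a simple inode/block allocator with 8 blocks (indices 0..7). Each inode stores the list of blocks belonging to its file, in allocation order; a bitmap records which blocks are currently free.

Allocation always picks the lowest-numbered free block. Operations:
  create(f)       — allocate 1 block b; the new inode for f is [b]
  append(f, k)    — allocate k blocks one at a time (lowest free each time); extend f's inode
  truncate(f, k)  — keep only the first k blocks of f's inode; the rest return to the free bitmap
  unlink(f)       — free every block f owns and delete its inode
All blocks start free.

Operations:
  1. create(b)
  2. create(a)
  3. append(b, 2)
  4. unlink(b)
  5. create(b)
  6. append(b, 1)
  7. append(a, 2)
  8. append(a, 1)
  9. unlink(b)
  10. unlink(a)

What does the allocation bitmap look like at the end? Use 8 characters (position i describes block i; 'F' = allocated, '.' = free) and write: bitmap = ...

  1. create(b)  ⇒  F.......  {b→[0]}
  2. create(a)  ⇒  FF......  {a→[1]; b→[0]}
  3. append(b, 2)  ⇒  FFFF....  {a→[1]; b→[0, 2, 3]}
  4. unlink(b)  ⇒  .F......  {a→[1]}
  5. create(b)  ⇒  FF......  {a→[1]; b→[0]}
  6. append(b, 1)  ⇒  FFF.....  {a→[1]; b→[0, 2]}
  7. append(a, 2)  ⇒  FFFFF...  {a→[1, 3, 4]; b→[0, 2]}
  8. append(a, 1)  ⇒  FFFFFF..  {a→[1, 3, 4, 5]; b→[0, 2]}
  9. unlink(b)  ⇒  .F.FFF..  {a→[1, 3, 4, 5]}
  10. unlink(a)  ⇒  ........  {}

bitmap = ........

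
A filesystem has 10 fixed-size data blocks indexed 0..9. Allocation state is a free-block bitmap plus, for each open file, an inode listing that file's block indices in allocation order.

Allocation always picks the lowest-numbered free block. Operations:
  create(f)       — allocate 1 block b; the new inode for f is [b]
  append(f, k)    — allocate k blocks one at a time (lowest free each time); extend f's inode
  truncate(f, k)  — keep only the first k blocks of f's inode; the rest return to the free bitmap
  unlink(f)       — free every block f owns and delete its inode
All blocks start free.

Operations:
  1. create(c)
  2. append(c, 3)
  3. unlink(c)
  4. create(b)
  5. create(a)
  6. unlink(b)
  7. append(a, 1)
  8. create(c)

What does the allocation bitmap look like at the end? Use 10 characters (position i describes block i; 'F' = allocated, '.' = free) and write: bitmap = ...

  1. create(c)  ⇒  F.........  {c→[0]}
  2. append(c, 3)  ⇒  FFFF......  {c→[0, 1, 2, 3]}
  3. unlink(c)  ⇒  ..........  {}
  4. create(b)  ⇒  F.........  {b→[0]}
  5. create(a)  ⇒  FF........  {a→[1]; b→[0]}
  6. unlink(b)  ⇒  .F........  {a→[1]}
  7. append(a, 1)  ⇒  FF........  {a→[1, 0]}
  8. create(c)  ⇒  FFF.......  {a→[1, 0]; c→[2]}

bitmap = FFF.......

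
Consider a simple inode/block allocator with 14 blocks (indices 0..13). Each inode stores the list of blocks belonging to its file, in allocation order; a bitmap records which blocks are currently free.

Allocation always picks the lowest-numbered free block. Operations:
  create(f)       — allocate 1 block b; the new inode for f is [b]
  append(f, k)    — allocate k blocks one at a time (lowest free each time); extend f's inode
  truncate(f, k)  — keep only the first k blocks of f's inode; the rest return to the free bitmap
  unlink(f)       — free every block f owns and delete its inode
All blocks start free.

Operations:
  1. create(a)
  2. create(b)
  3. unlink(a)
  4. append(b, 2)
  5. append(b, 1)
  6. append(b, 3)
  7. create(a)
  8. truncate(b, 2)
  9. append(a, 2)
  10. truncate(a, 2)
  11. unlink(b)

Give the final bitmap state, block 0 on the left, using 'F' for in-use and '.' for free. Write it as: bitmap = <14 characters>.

bitmap = ..F....F......

create(a): bitmap=F............. | a=[0]
create(b): bitmap=FF............ | a=[0] b=[1]
unlink(a): bitmap=.F............ | b=[1]
append(b, 2): bitmap=FFF........... | b=[1, 0, 2]
append(b, 1): bitmap=FFFF.......... | b=[1, 0, 2, 3]
append(b, 3): bitmap=FFFFFFF....... | b=[1, 0, 2, 3, 4, 5, 6]
create(a): bitmap=FFFFFFFF...... | a=[7] b=[1, 0, 2, 3, 4, 5, 6]
truncate(b, 2): bitmap=FF.....F...... | a=[7] b=[1, 0]
append(a, 2): bitmap=FFFF...F...... | a=[7, 2, 3] b=[1, 0]
truncate(a, 2): bitmap=FFF....F...... | a=[7, 2] b=[1, 0]
unlink(b): bitmap=..F....F...... | a=[7, 2]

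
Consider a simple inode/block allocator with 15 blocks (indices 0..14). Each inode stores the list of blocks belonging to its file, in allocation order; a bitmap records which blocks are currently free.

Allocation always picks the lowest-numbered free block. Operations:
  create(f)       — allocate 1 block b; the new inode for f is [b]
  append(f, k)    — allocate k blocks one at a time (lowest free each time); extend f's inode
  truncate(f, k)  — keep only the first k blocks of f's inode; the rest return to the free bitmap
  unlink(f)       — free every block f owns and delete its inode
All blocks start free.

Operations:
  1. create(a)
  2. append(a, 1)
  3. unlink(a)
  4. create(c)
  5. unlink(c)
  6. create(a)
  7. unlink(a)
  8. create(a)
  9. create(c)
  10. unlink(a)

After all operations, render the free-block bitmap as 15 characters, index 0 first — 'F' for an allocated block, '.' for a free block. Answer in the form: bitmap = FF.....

bitmap = .F.............

[1] create(a) — a=0 (map F..............)
[2] append(a, 1) — a=0,1 (map FF.............)
[3] unlink(a) —  (map ...............)
[4] create(c) — c=0 (map F..............)
[5] unlink(c) —  (map ...............)
[6] create(a) — a=0 (map F..............)
[7] unlink(a) —  (map ...............)
[8] create(a) — a=0 (map F..............)
[9] create(c) — a=0 c=1 (map FF.............)
[10] unlink(a) — c=1 (map .F.............)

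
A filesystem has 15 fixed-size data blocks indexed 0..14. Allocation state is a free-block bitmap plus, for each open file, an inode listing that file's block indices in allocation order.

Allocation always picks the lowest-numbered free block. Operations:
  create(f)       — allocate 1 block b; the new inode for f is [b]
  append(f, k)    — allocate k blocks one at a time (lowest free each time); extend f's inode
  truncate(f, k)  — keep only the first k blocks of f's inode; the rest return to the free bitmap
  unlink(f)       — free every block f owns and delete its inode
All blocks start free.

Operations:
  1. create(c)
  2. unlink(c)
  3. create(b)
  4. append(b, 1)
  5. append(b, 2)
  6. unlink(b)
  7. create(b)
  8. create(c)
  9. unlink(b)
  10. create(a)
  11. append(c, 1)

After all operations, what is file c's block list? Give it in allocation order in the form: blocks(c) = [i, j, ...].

  1. create(c)  ⇒  F..............  {c→[0]}
  2. unlink(c)  ⇒  ...............  {}
  3. create(b)  ⇒  F..............  {b→[0]}
  4. append(b, 1)  ⇒  FF.............  {b→[0, 1]}
  5. append(b, 2)  ⇒  FFFF...........  {b→[0, 1, 2, 3]}
  6. unlink(b)  ⇒  ...............  {}
  7. create(b)  ⇒  F..............  {b→[0]}
  8. create(c)  ⇒  FF.............  {b→[0]; c→[1]}
  9. unlink(b)  ⇒  .F.............  {c→[1]}
  10. create(a)  ⇒  FF.............  {a→[0]; c→[1]}
  11. append(c, 1)  ⇒  FFF............  {a→[0]; c→[1, 2]}

blocks(c) = [1, 2]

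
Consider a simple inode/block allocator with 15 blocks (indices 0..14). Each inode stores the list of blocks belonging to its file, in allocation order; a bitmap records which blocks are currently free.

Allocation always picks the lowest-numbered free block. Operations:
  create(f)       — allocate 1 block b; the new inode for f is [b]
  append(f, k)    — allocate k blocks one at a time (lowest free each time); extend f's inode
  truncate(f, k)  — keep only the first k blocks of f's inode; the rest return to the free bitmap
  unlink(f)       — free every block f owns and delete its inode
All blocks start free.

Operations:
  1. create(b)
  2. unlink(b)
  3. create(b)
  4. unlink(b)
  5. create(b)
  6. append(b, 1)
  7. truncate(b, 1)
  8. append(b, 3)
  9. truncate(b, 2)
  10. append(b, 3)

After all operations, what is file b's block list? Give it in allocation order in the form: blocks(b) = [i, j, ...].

after create(b) → b:[0]  free=[F..............]
after unlink(b) →   free=[...............]
after create(b) → b:[0]  free=[F..............]
after unlink(b) →   free=[...............]
after create(b) → b:[0]  free=[F..............]
after append(b, 1) → b:[0, 1]  free=[FF.............]
after truncate(b, 1) → b:[0]  free=[F..............]
after append(b, 3) → b:[0, 1, 2, 3]  free=[FFFF...........]
after truncate(b, 2) → b:[0, 1]  free=[FF.............]
after append(b, 3) → b:[0, 1, 2, 3, 4]  free=[FFFFF..........]

blocks(b) = [0, 1, 2, 3, 4]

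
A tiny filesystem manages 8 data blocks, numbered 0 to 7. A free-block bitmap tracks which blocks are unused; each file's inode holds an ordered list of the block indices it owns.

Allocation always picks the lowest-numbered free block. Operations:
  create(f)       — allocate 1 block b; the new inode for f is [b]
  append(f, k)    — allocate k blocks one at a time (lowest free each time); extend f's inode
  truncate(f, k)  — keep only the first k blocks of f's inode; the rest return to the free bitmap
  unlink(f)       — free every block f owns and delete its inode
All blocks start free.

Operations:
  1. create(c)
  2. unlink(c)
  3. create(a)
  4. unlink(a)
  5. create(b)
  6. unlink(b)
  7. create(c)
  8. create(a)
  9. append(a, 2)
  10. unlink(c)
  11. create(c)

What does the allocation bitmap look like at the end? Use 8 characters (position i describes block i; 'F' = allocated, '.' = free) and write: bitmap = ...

bitmap = FFFF....

[1] create(c) — c=0 (map F.......)
[2] unlink(c) —  (map ........)
[3] create(a) — a=0 (map F.......)
[4] unlink(a) —  (map ........)
[5] create(b) — b=0 (map F.......)
[6] unlink(b) —  (map ........)
[7] create(c) — c=0 (map F.......)
[8] create(a) — a=1 c=0 (map FF......)
[9] append(a, 2) — a=1,2,3 c=0 (map FFFF....)
[10] unlink(c) — a=1,2,3 (map .FFF....)
[11] create(c) — a=1,2,3 c=0 (map FFFF....)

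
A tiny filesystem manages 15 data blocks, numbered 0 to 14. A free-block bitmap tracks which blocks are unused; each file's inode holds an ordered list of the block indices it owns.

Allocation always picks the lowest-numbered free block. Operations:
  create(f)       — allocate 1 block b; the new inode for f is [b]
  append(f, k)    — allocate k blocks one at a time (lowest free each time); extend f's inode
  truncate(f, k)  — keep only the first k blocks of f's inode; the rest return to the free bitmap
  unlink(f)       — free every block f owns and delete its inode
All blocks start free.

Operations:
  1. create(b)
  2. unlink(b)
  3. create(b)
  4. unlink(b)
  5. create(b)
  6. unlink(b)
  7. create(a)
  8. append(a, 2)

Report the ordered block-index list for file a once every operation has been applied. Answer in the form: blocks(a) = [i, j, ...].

blocks(a) = [0, 1, 2]

  1. create(b)  ⇒  F..............  {b→[0]}
  2. unlink(b)  ⇒  ...............  {}
  3. create(b)  ⇒  F..............  {b→[0]}
  4. unlink(b)  ⇒  ...............  {}
  5. create(b)  ⇒  F..............  {b→[0]}
  6. unlink(b)  ⇒  ...............  {}
  7. create(a)  ⇒  F..............  {a→[0]}
  8. append(a, 2)  ⇒  FFF............  {a→[0, 1, 2]}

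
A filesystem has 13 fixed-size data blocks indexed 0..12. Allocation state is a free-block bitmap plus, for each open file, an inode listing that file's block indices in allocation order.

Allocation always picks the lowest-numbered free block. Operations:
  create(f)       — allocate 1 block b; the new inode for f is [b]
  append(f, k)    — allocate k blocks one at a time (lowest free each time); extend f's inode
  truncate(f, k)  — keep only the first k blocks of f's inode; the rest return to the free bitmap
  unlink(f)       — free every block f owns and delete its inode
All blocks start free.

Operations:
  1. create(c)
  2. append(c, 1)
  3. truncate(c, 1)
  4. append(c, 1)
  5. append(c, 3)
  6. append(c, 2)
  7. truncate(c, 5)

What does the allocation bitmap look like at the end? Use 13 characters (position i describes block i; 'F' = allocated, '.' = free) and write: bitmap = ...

bitmap = FFFFF........

  1. create(c)  ⇒  F............  {c→[0]}
  2. append(c, 1)  ⇒  FF...........  {c→[0, 1]}
  3. truncate(c, 1)  ⇒  F............  {c→[0]}
  4. append(c, 1)  ⇒  FF...........  {c→[0, 1]}
  5. append(c, 3)  ⇒  FFFFF........  {c→[0, 1, 2, 3, 4]}
  6. append(c, 2)  ⇒  FFFFFFF......  {c→[0, 1, 2, 3, 4, 5, 6]}
  7. truncate(c, 5)  ⇒  FFFFF........  {c→[0, 1, 2, 3, 4]}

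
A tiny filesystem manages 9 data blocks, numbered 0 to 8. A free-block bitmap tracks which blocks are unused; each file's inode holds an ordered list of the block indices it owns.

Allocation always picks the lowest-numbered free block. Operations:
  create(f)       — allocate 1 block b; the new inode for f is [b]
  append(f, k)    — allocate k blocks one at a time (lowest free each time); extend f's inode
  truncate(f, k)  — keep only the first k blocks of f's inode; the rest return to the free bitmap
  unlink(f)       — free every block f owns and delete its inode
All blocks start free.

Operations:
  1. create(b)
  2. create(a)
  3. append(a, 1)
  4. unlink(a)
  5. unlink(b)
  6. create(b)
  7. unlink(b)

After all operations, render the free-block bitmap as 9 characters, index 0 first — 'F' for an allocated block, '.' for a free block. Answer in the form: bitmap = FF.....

bitmap = .........

create(b): bitmap=F........ | b=[0]
create(a): bitmap=FF....... | a=[1] b=[0]
append(a, 1): bitmap=FFF...... | a=[1, 2] b=[0]
unlink(a): bitmap=F........ | b=[0]
unlink(b): bitmap=......... | 
create(b): bitmap=F........ | b=[0]
unlink(b): bitmap=......... | 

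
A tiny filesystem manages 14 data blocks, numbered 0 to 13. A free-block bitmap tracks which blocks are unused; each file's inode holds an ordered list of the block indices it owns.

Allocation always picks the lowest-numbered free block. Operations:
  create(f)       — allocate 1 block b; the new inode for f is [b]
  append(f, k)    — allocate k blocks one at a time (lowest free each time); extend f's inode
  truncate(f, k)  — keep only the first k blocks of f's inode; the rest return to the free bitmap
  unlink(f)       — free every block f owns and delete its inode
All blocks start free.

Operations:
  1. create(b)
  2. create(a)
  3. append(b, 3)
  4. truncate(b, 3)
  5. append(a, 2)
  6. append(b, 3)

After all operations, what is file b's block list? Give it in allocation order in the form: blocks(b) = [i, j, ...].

[1] create(b) — b=0 (map F.............)
[2] create(a) — a=1 b=0 (map FF............)
[3] append(b, 3) — a=1 b=0,2,3,4 (map FFFFF.........)
[4] truncate(b, 3) — a=1 b=0,2,3 (map FFFF..........)
[5] append(a, 2) — a=1,4,5 b=0,2,3 (map FFFFFF........)
[6] append(b, 3) — a=1,4,5 b=0,2,3,6,7,8 (map FFFFFFFFF.....)

blocks(b) = [0, 2, 3, 6, 7, 8]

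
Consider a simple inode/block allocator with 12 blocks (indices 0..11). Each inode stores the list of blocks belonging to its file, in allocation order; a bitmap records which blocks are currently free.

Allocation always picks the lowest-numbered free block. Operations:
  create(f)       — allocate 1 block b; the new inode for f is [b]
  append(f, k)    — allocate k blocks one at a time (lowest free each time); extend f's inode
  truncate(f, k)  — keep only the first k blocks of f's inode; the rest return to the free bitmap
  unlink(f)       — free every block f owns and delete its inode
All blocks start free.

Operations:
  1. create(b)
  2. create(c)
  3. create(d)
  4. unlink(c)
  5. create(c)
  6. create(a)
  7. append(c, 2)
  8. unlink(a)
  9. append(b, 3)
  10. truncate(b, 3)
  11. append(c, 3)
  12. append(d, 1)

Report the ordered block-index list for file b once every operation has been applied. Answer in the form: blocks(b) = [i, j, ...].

blocks(b) = [0, 3, 6]

create(b): bitmap=F........... | b=[0]
create(c): bitmap=FF.......... | b=[0] c=[1]
create(d): bitmap=FFF......... | b=[0] c=[1] d=[2]
unlink(c): bitmap=F.F......... | b=[0] d=[2]
create(c): bitmap=FFF......... | b=[0] c=[1] d=[2]
create(a): bitmap=FFFF........ | a=[3] b=[0] c=[1] d=[2]
append(c, 2): bitmap=FFFFFF...... | a=[3] b=[0] c=[1, 4, 5] d=[2]
unlink(a): bitmap=FFF.FF...... | b=[0] c=[1, 4, 5] d=[2]
append(b, 3): bitmap=FFFFFFFF.... | b=[0, 3, 6, 7] c=[1, 4, 5] d=[2]
truncate(b, 3): bitmap=FFFFFFF..... | b=[0, 3, 6] c=[1, 4, 5] d=[2]
append(c, 3): bitmap=FFFFFFFFFF.. | b=[0, 3, 6] c=[1, 4, 5, 7, 8, 9] d=[2]
append(d, 1): bitmap=FFFFFFFFFFF. | b=[0, 3, 6] c=[1, 4, 5, 7, 8, 9] d=[2, 10]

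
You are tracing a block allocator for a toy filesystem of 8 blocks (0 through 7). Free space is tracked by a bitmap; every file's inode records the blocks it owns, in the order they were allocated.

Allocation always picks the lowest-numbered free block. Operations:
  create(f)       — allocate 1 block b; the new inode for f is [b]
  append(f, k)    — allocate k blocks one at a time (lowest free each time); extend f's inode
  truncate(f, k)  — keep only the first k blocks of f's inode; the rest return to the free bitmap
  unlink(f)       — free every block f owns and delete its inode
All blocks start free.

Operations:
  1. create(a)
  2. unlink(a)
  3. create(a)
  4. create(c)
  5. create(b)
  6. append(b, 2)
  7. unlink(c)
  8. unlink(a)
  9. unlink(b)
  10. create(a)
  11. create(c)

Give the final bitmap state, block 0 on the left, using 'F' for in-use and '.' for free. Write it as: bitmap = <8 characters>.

bitmap = FF......

after create(a) → a:[0]  free=[F.......]
after unlink(a) →   free=[........]
after create(a) → a:[0]  free=[F.......]
after create(c) → a:[0], c:[1]  free=[FF......]
after create(b) → a:[0], b:[2], c:[1]  free=[FFF.....]
after append(b, 2) → a:[0], b:[2, 3, 4], c:[1]  free=[FFFFF...]
after unlink(c) → a:[0], b:[2, 3, 4]  free=[F.FFF...]
after unlink(a) → b:[2, 3, 4]  free=[..FFF...]
after unlink(b) →   free=[........]
after create(a) → a:[0]  free=[F.......]
after create(c) → a:[0], c:[1]  free=[FF......]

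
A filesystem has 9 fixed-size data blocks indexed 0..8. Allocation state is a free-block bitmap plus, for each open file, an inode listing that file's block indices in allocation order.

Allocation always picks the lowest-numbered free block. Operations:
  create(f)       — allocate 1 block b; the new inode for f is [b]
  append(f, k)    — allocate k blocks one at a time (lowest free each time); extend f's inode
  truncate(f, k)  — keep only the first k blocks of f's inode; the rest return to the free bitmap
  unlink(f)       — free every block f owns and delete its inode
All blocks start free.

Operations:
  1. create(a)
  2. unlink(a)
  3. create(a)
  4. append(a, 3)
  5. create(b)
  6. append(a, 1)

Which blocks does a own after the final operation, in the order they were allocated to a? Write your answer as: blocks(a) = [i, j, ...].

blocks(a) = [0, 1, 2, 3, 5]

[1] create(a) — a=0 (map F........)
[2] unlink(a) —  (map .........)
[3] create(a) — a=0 (map F........)
[4] append(a, 3) — a=0,1,2,3 (map FFFF.....)
[5] create(b) — a=0,1,2,3 b=4 (map FFFFF....)
[6] append(a, 1) — a=0,1,2,3,5 b=4 (map FFFFFF...)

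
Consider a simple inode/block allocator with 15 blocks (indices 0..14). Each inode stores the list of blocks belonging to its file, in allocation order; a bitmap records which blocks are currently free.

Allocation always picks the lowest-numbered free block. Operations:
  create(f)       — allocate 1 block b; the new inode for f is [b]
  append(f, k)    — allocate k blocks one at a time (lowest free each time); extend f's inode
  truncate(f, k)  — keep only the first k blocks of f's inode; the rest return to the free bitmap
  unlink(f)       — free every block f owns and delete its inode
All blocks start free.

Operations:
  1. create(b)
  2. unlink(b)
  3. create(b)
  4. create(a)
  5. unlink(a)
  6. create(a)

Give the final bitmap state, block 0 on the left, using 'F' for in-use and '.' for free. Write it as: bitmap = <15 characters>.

bitmap = FF.............

  1. create(b)  ⇒  F..............  {b→[0]}
  2. unlink(b)  ⇒  ...............  {}
  3. create(b)  ⇒  F..............  {b→[0]}
  4. create(a)  ⇒  FF.............  {a→[1]; b→[0]}
  5. unlink(a)  ⇒  F..............  {b→[0]}
  6. create(a)  ⇒  FF.............  {a→[1]; b→[0]}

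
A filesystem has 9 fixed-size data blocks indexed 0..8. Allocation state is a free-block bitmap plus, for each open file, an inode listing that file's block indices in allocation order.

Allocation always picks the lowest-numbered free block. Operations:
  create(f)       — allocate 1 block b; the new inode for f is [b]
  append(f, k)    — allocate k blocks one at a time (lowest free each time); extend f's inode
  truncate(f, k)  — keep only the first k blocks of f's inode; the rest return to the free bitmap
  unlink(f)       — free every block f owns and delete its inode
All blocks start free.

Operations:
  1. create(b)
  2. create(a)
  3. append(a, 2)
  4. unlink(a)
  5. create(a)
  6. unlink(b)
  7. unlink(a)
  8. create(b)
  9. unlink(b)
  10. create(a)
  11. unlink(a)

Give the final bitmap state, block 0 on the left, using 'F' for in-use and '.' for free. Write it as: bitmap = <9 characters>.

create(b): bitmap=F........ | b=[0]
create(a): bitmap=FF....... | a=[1] b=[0]
append(a, 2): bitmap=FFFF..... | a=[1, 2, 3] b=[0]
unlink(a): bitmap=F........ | b=[0]
create(a): bitmap=FF....... | a=[1] b=[0]
unlink(b): bitmap=.F....... | a=[1]
unlink(a): bitmap=......... | 
create(b): bitmap=F........ | b=[0]
unlink(b): bitmap=......... | 
create(a): bitmap=F........ | a=[0]
unlink(a): bitmap=......... | 

bitmap = .........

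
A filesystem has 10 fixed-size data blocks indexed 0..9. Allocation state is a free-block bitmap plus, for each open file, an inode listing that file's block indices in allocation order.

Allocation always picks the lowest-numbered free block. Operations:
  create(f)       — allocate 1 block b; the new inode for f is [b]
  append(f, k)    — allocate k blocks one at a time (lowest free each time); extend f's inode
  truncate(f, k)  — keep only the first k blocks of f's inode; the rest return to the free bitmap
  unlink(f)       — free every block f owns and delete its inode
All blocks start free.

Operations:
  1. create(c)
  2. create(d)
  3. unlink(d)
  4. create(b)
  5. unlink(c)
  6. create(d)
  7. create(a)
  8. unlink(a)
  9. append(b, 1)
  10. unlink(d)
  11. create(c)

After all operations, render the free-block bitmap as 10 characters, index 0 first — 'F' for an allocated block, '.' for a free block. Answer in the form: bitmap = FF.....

bitmap = FFF.......

  1. create(c)  ⇒  F.........  {c→[0]}
  2. create(d)  ⇒  FF........  {c→[0]; d→[1]}
  3. unlink(d)  ⇒  F.........  {c→[0]}
  4. create(b)  ⇒  FF........  {b→[1]; c→[0]}
  5. unlink(c)  ⇒  .F........  {b→[1]}
  6. create(d)  ⇒  FF........  {b→[1]; d→[0]}
  7. create(a)  ⇒  FFF.......  {a→[2]; b→[1]; d→[0]}
  8. unlink(a)  ⇒  FF........  {b→[1]; d→[0]}
  9. append(b, 1)  ⇒  FFF.......  {b→[1, 2]; d→[0]}
  10. unlink(d)  ⇒  .FF.......  {b→[1, 2]}
  11. create(c)  ⇒  FFF.......  {b→[1, 2]; c→[0]}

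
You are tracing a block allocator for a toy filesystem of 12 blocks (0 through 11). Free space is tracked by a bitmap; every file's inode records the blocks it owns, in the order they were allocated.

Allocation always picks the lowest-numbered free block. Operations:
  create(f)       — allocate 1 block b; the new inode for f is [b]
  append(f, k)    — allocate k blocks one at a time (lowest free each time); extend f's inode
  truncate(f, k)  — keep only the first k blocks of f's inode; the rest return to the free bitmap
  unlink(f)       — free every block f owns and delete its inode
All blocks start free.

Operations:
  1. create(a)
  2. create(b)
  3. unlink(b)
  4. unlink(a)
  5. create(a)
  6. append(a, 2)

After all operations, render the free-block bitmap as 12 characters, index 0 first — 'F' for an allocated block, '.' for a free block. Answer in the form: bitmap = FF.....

[1] create(a) — a=0 (map F...........)
[2] create(b) — a=0 b=1 (map FF..........)
[3] unlink(b) — a=0 (map F...........)
[4] unlink(a) —  (map ............)
[5] create(a) — a=0 (map F...........)
[6] append(a, 2) — a=0,1,2 (map FFF.........)

bitmap = FFF.........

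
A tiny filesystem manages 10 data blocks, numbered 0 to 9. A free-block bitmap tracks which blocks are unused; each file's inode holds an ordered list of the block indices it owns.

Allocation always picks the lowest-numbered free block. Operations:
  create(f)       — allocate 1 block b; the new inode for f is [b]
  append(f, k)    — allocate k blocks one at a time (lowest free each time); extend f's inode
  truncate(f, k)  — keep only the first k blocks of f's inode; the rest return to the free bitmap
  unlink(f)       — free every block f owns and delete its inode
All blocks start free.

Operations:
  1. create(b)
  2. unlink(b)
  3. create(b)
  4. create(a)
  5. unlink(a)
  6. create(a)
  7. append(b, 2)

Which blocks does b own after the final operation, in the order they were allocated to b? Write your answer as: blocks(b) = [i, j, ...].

blocks(b) = [0, 2, 3]

[1] create(b) — b=0 (map F.........)
[2] unlink(b) —  (map ..........)
[3] create(b) — b=0 (map F.........)
[4] create(a) — a=1 b=0 (map FF........)
[5] unlink(a) — b=0 (map F.........)
[6] create(a) — a=1 b=0 (map FF........)
[7] append(b, 2) — a=1 b=0,2,3 (map FFFF......)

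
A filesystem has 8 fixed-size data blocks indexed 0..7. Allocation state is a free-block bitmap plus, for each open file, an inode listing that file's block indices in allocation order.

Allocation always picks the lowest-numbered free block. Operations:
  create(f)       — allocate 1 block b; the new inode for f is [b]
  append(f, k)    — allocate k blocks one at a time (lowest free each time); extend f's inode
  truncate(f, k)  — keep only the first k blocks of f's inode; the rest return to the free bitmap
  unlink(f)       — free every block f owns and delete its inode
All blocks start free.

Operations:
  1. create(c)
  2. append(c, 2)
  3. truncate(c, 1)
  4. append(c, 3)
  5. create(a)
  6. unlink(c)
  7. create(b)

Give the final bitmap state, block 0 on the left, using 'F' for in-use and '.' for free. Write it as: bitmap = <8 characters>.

  1. create(c)  ⇒  F.......  {c→[0]}
  2. append(c, 2)  ⇒  FFF.....  {c→[0, 1, 2]}
  3. truncate(c, 1)  ⇒  F.......  {c→[0]}
  4. append(c, 3)  ⇒  FFFF....  {c→[0, 1, 2, 3]}
  5. create(a)  ⇒  FFFFF...  {a→[4]; c→[0, 1, 2, 3]}
  6. unlink(c)  ⇒  ....F...  {a→[4]}
  7. create(b)  ⇒  F...F...  {a→[4]; b→[0]}

bitmap = F...F...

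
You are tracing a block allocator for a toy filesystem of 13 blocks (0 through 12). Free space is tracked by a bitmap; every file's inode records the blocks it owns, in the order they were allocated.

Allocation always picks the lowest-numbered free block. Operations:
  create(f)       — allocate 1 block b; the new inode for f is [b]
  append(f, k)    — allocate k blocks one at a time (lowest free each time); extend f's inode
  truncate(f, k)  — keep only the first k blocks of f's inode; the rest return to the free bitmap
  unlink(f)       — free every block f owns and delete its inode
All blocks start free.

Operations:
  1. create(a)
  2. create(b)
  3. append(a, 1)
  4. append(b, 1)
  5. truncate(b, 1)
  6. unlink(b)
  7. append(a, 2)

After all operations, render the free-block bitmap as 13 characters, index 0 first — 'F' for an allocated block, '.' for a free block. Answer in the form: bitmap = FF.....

bitmap = FFFF.........

after create(a) → a:[0]  free=[F............]
after create(b) → a:[0], b:[1]  free=[FF...........]
after append(a, 1) → a:[0, 2], b:[1]  free=[FFF..........]
after append(b, 1) → a:[0, 2], b:[1, 3]  free=[FFFF.........]
after truncate(b, 1) → a:[0, 2], b:[1]  free=[FFF..........]
after unlink(b) → a:[0, 2]  free=[F.F..........]
after append(a, 2) → a:[0, 2, 1, 3]  free=[FFFF.........]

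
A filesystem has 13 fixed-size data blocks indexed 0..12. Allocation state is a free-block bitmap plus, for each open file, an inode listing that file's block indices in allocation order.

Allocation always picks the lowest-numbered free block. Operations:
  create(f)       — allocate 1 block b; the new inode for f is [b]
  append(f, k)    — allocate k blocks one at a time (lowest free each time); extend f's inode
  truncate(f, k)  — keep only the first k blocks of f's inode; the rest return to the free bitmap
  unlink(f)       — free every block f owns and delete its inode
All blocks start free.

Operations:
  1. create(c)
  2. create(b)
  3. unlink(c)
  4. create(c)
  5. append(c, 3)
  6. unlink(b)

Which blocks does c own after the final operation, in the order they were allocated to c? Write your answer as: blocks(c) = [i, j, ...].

blocks(c) = [0, 2, 3, 4]

after create(c) → c:[0]  free=[F............]
after create(b) → b:[1], c:[0]  free=[FF...........]
after unlink(c) → b:[1]  free=[.F...........]
after create(c) → b:[1], c:[0]  free=[FF...........]
after append(c, 3) → b:[1], c:[0, 2, 3, 4]  free=[FFFFF........]
after unlink(b) → c:[0, 2, 3, 4]  free=[F.FFF........]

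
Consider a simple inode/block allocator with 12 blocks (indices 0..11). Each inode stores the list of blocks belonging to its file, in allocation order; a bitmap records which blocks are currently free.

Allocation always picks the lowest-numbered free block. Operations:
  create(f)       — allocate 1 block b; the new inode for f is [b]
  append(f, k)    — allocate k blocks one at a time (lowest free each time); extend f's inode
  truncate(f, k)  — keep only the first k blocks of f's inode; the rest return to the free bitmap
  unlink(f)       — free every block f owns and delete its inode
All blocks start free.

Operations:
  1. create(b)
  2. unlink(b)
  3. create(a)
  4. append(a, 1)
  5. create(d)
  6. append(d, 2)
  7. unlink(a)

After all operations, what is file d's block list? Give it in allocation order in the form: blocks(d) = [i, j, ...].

blocks(d) = [2, 3, 4]

  1. create(b)  ⇒  F...........  {b→[0]}
  2. unlink(b)  ⇒  ............  {}
  3. create(a)  ⇒  F...........  {a→[0]}
  4. append(a, 1)  ⇒  FF..........  {a→[0, 1]}
  5. create(d)  ⇒  FFF.........  {a→[0, 1]; d→[2]}
  6. append(d, 2)  ⇒  FFFFF.......  {a→[0, 1]; d→[2, 3, 4]}
  7. unlink(a)  ⇒  ..FFF.......  {d→[2, 3, 4]}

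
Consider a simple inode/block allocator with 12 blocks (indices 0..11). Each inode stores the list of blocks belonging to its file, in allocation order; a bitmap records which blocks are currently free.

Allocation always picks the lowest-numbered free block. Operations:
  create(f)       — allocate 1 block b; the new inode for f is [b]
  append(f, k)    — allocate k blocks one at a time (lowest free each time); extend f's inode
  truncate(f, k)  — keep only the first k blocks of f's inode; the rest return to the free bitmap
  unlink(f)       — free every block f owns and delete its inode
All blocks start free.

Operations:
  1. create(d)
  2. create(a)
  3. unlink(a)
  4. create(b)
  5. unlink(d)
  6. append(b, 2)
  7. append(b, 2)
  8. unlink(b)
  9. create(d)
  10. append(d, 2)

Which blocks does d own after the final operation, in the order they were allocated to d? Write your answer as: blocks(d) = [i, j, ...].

after create(d) → d:[0]  free=[F...........]
after create(a) → a:[1], d:[0]  free=[FF..........]
after unlink(a) → d:[0]  free=[F...........]
after create(b) → b:[1], d:[0]  free=[FF..........]
after unlink(d) → b:[1]  free=[.F..........]
after append(b, 2) → b:[1, 0, 2]  free=[FFF.........]
after append(b, 2) → b:[1, 0, 2, 3, 4]  free=[FFFFF.......]
after unlink(b) →   free=[............]
after create(d) → d:[0]  free=[F...........]
after append(d, 2) → d:[0, 1, 2]  free=[FFF.........]

blocks(d) = [0, 1, 2]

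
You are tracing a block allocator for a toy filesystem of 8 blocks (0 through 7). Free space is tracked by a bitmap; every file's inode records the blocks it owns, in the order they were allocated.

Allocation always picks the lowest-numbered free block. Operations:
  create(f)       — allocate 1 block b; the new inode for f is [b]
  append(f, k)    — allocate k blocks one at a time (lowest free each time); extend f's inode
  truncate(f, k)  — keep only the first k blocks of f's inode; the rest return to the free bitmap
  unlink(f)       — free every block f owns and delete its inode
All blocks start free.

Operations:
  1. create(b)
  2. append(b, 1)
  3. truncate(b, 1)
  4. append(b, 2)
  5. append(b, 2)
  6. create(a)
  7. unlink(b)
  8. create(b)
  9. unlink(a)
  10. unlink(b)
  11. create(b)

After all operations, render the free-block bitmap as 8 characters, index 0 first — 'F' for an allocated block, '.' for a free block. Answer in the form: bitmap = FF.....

  1. create(b)  ⇒  F.......  {b→[0]}
  2. append(b, 1)  ⇒  FF......  {b→[0, 1]}
  3. truncate(b, 1)  ⇒  F.......  {b→[0]}
  4. append(b, 2)  ⇒  FFF.....  {b→[0, 1, 2]}
  5. append(b, 2)  ⇒  FFFFF...  {b→[0, 1, 2, 3, 4]}
  6. create(a)  ⇒  FFFFFF..  {a→[5]; b→[0, 1, 2, 3, 4]}
  7. unlink(b)  ⇒  .....F..  {a→[5]}
  8. create(b)  ⇒  F....F..  {a→[5]; b→[0]}
  9. unlink(a)  ⇒  F.......  {b→[0]}
  10. unlink(b)  ⇒  ........  {}
  11. create(b)  ⇒  F.......  {b→[0]}

bitmap = F.......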